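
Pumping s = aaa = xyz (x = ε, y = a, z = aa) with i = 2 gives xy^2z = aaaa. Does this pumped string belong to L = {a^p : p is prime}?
No

xy²z = ε · aa · aa = aaaa.
aaaa has length 4 = 2 × 2, which is not prime, so it is not in L.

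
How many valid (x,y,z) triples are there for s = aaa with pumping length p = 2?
3

For s = 'aaa' with pumping length p = 2:

Constraints: |xy| ≤ 2, |y| > 0

Valid decompositions (|xy| ≤ p, |y| ≥ 1):
  • x='', y='a', z='aa'
  • x='a', y='a', z='a'
  • x='', y='aa', z='a'

Total count: 3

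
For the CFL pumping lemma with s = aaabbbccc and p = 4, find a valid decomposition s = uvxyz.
u='aa', v='a', x='bb', y='b', z='ccc'

For s = aaabbbccc with pumping length p = 4:

One valid decomposition:
- u = 'aa'
- v = 'a'
- x = 'bb'
- y = 'b'
- z = 'ccc'

Verification:
- uvxyz = 'aa' + 'a' + 'bb' + 'b' + 'ccc' = aaabbbccc ✓
- |vxy| = |'abbb'| = 4 ≤ 4 ✓
- |vy| = |'ab'| = 2 > 0 ✓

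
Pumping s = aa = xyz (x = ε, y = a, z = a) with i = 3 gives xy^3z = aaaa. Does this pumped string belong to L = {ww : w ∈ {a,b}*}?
Yes

xy³z = ε · aaa · a = aaaa.
aaaa splits into halves aa · aa, which are equal, so it is in L (w = aa).
(A single pumped string landing in L is not a contradiction by itself; a non-regularity proof needs some i for which xy^i z ∉ L, for every admissible decomposition.)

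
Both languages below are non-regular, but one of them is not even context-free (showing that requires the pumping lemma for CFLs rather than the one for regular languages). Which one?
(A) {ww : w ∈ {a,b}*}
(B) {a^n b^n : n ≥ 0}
(A) {ww : w ∈ {a,b}*}

(A) {ww : w ∈ {a,b}*} requires the CFL pumping lemma.

- {a^n b^n : n ≥ 0} is context-free (but not regular)
  • Can be shown non-regular with the regular pumping lemma
  • After pumping, the number of a's and b's become unequal

- {ww : w ∈ {a,b}*} is NOT context-free
  • Requires the CFL pumping lemma to prove
  • Cannot verify equality of two arbitrary substrings

The CFL pumping lemma is "stronger" in that it can prove non-membership
in the larger class of context-free languages.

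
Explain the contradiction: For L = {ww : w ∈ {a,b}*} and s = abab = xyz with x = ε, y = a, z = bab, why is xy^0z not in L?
xy⁰z = bab ∉ L

Pumping with i = 0 replaces y = a by y⁰ = ε:
- Original: s = xyz = abab; abab splits into halves ab · ab, which are equal, so it is in L (w = ab)
- Pumped: xy⁰z = ε · ε · bab = bab
- bab has odd length 3, so it cannot be written as ww and is not in L

The pumping lemma would require xy⁰z ∈ L, so this decomposition yields a contradiction.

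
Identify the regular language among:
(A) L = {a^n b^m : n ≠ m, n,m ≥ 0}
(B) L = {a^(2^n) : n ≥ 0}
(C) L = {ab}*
(C) {ab}*

(C) L = {ab}* is regular.

This can be recognized by a finite automaton (DFA/NFA).
Regular expressions like {ab}* define regular languages.

The other choices are not regular:
- {a^n b^m : n ≠ m, n,m ≥ 0}: After pumping a's, we can make n = m
- {a^(2^n) : n ≥ 0}: After pumping, length is no longer a power of 2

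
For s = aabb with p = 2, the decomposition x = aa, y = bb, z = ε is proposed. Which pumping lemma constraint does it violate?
Violated: |xy| ≤ p

The decomposition x = aa, y = bb, z = ε for s = aabb with p = 2
violates the constraint: |xy| ≤ p

|xy| = |aabb| = 4 > 2 = p. The decomposition puts too many characters in xy.

Pumping lemma constraints:
1. xyz = s (decomposition is valid)
2. |xy| ≤ p
3. |y| > 0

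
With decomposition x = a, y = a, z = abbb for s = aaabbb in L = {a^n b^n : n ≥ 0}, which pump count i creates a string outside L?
i = 3

xy³z = a · aaa · abbb = aaaaabbb; aaaaabbb has 5 a's and 3 b's; 5 ≠ 3, so it is not in L.
(Other choices also work, e.g. i = 0, 2; only i = 1 is guaranteed to stay in L since xy¹z = s.)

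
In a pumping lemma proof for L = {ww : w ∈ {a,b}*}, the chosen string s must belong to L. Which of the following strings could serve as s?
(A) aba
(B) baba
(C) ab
(B) baba

The pumping lemma is applied to a string s that lies in L, so first check membership of each option:
- (A) aba has odd length 3, so it cannot be written as ww and is not in L ✗
- (B) baba splits into halves ba · ba, which are equal, so it is in L (w = ba) ✓
- (C) ab has length 2; its halves are a and b, which differ, so it is not in L ✗

Only (B) baba is in L, so it is the only candidate that could play the role of s.
(In a complete proof one picks s in terms of the pumping length p so that |s| ≥ p is guaranteed; a fixed string like baba illustrates the shape of such an s.)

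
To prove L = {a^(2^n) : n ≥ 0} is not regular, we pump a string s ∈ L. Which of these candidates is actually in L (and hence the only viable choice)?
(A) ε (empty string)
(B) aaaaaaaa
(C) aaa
(B) aaaaaaaa

The pumping lemma is applied to a string s that lies in L, so first check membership of each option:
- (A) ε has length 0, which is not a power of 2, so it is not in L ✗
- (B) aaaaaaaa has length 8 = 2^3, so it is in L ✓
- (C) aaa has length 3, strictly between 2^1 = 2 and 2^2 = 4, so it is not in L ✗

Only (B) aaaaaaaa is in L, so it is the only candidate that could play the role of s.
(In a complete proof one picks s in terms of the pumping length p so that |s| ≥ p is guaranteed; a fixed string like aaaaaaaa illustrates the shape of such an s.)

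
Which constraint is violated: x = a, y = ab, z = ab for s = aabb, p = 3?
Violated: xyz = s

The decomposition x = a, y = ab, z = ab for s = aabb with p = 3
violates the constraint: xyz = s

xyz = 'a' + 'ab' + 'ab' = 'aabab' ≠ 'aabb' = s. The decomposition doesn't reconstruct s.

Pumping lemma constraints:
1. xyz = s (decomposition is valid)
2. |xy| ≤ p
3. |y| > 0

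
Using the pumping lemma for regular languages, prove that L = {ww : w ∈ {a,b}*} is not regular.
Assume for contradiction that L is regular, and let p ≥ 1 be the pumping length given by the pumping lemma.
Choose s = a^p b a^p b. Then s ∈ L (take w = a^p b) and |s| = 2p + 2 ≥ p.
By the pumping lemma, s = xyz for some x, y, z with |xy| ≤ p, |y| ≥ 1, and xy^i z ∈ L for every i ≥ 0.
Since |xy| ≤ p and the first p symbols of s are all a's, y = a^k for some k with 1 ≤ k ≤ p.

Take i = 2: t = xy²z = a^(p + k) b a^p b.
Suppose t = uu for some string u. The string t contains exactly two b's and ends in b, so u contains exactly one b and ends in b; hence u = a^j b for some j, and uu = a^j b a^j b. Comparing with t = a^(p + k) b a^p b forces j = p + k (first block) and j = p (second block), which is impossible since k ≥ 1. So t ∉ L.

This contradicts the pumping lemma, which requires xy^i z ∈ L for all i ≥ 0.
Hence L = {ww : w ∈ {a,b}*} is not regular. ∎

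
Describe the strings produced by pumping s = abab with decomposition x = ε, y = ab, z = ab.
{xy^i z : i ≥ 0} = {(ab)^(i+1) : i ≥ 0} = {ab, abab, ababab, ...}

With x = ε, y = ab, z = ab: Pumping 'ab' gives strings of alternating a's and b's.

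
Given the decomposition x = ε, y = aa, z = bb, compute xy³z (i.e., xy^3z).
aaaaaabb

Given x = '', y = 'aa', z = 'bb' and i = 3:

xy^3z = x + y·y·...·y (3 times) + z
       = '' + 'aa'^3 + 'bb'
       = '' + 'aaaaaa' + 'bb'
       = 'aaaaaabb'

The pumped string is 'aaaaaabb' with length 8.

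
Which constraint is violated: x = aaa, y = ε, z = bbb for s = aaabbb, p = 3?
Violated: |y| > 0

The decomposition x = aaa, y = ε, z = bbb for s = aaabbb with p = 3
violates the constraint: |y| > 0

|y| = 0, but the pumping lemma requires |y| > 0 (y must be non-empty).

Pumping lemma constraints:
1. xyz = s (decomposition is valid)
2. |xy| ≤ p
3. |y| > 0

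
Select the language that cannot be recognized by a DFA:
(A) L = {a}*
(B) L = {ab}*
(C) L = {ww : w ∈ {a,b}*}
(C) {ww : w ∈ {a,b}*}

(C) L = {ww : w ∈ {a,b}*} is NOT regular.

The pumping lemma can be used to prove this:
After pumping, the two halves no longer match

The other languages are regular because they can be recognized by finite automata.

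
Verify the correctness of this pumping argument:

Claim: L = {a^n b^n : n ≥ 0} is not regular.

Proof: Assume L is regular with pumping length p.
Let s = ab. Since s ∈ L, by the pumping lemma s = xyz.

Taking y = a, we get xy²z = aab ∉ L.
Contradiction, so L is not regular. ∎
The proof is INCORRECT.

Error: The string s = ab may be shorter than p.
The pumping lemma only applies to strings with |s| ≥ p, and p is not under our control.
We must choose s in terms of p, e.g. s = a^p b^p, to ensure |s| ≥ p.
(The proof also fixes one particular y; a valid argument must handle every decomposition with |xy| ≤ p and |y| ≥ 1 — for s = a^p b^p this forces y = a^k, and then xy²z = a^(p+k) b^p ∉ L.)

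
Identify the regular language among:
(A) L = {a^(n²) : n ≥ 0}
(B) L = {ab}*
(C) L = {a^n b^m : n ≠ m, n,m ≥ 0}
(B) {ab}*

(B) L = {ab}* is regular.

This can be recognized by a finite automaton (DFA/NFA).
Regular expressions like {ab}* define regular languages.

The other choices are not regular:
- {a^(n²) : n ≥ 0}: After pumping, length is no longer a perfect square
- {a^n b^m : n ≠ m, n,m ≥ 0}: After pumping a's, we can make n = m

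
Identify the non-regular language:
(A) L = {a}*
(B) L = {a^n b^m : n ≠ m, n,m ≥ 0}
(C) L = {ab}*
(B) {a^n b^m : n ≠ m, n,m ≥ 0}

(B) L = {a^n b^m : n ≠ m, n,m ≥ 0} is NOT regular.

The pumping lemma can be used to prove this:
After pumping a's, we can make n = m

The other languages are regular because they can be recognized by finite automata.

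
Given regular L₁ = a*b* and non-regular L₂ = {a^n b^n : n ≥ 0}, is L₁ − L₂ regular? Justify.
No — L₁ − L₂ is not regular.

a*b* − {a^n b^n} = {a^n b^m : n ≠ m}. If this were regular, then its complement intersected with a*b*, namely {a^n b^n : n ≥ 0}, would be regular too (closure under complement and intersection) — contradiction. So L₁ − L₂ is not regular.

Note that the bare facts "L₁ regular, L₂ non-regular" do not settle the question by themselves: the closure of regular languages under ∪, ∩, complement and difference applies only when BOTH operands are regular. With a non-regular operand the result can come out regular or non-regular depending on the specific languages, so one has to work out L₁ − L₂ for this particular pair, as above.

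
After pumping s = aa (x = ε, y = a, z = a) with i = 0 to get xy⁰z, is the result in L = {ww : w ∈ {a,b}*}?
No

xy⁰z = ε · ε · a = a.
a has odd length 1, so it cannot be written as ww and is not in L.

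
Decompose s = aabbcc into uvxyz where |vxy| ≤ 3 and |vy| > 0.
u='aa', v='b', x='b', y='c', z='c'

For s = aabbcc with pumping length p = 3:

One valid decomposition:
- u = 'aa'
- v = 'b'
- x = 'b'
- y = 'c'
- z = 'c'

Verification:
- uvxyz = 'aa' + 'b' + 'b' + 'c' + 'c' = aabbcc ✓
- |vxy| = |'bbc'| = 3 ≤ 3 ✓
- |vy| = |'bc'| = 2 > 0 ✓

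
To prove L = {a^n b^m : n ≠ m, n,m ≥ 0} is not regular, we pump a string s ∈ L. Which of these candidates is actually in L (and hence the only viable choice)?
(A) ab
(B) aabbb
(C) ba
(B) aabbb

The pumping lemma is applied to a string s that lies in L, so first check membership of each option:
- (A) ab = a^1 b^1 has n = m = 1, so it is not in L ✗
- (B) aabbb = a^2 b^3 with 2 ≠ 3, so it is in L ✓
- (C) ba has an a after a b, so it is not of the form a^n b^m and is not in L ✗

Only (B) aabbb is in L, so it is the only candidate that could play the role of s.
(In a complete proof one picks s in terms of the pumping length p so that |s| ≥ p is guaranteed; a fixed string like aabbb illustrates the shape of such an s.)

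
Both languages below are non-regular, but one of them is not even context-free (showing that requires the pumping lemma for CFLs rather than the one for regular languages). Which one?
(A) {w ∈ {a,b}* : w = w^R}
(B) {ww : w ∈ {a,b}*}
(B) {ww : w ∈ {a,b}*}

(B) {ww : w ∈ {a,b}*} requires the CFL pumping lemma.

- {w ∈ {a,b}* : w = w^R} is context-free (but not regular)
  • Can be shown non-regular with the regular pumping lemma
  • After pumping, the string is no longer symmetric

- {ww : w ∈ {a,b}*} is NOT context-free
  • Requires the CFL pumping lemma to prove
  • Cannot verify equality of two arbitrary substrings

The CFL pumping lemma is "stronger" in that it can prove non-membership
in the larger class of context-free languages.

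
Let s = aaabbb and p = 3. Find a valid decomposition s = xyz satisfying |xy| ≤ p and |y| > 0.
x = '', y = 'aa', z = 'abbb'

For s = aaabbb and p = 3, one valid decomposition is:
- x = '' (length 0)
- y = 'aa' (length 2)
- z = 'abbb' (length 4)

Verification:
- xyz = '' + 'aa' + 'abbb' = aaabbb ✓
- |xy| = 2 ≤ 3 ✓
- |y| = 2 > 0 ✓

All pumping lemma constraints are satisfied.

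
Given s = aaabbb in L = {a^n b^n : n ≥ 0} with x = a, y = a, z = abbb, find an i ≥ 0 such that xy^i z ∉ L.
i = 3

xy³z = a · aaa · abbb = aaaaabbb; aaaaabbb has 5 a's and 3 b's; 5 ≠ 3, so it is not in L.
(Other choices also work, e.g. i = 0, 2; only i = 1 is guaranteed to stay in L since xy¹z = s.)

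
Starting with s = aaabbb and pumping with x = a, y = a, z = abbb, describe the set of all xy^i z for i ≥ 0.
{xy^i z : i ≥ 0} = {a^(2+i) b^3 : i ≥ 0} = {aabbb, aaabbb, aaaabbb, ...}

With x = a, y = a, z = abbb: Starting with aaabbb and pumping the second 'a', we get strings with 2+i a's followed by 3 b's for i = 0, 1, 2, ...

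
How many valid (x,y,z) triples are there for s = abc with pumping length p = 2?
3

For s = 'abc' with pumping length p = 2:

Constraints: |xy| ≤ 2, |y| > 0

Valid decompositions (|xy| ≤ p, |y| ≥ 1):
  • x='', y='a', z='bc'
  • x='a', y='b', z='c'
  • x='', y='ab', z='c'

Total count: 3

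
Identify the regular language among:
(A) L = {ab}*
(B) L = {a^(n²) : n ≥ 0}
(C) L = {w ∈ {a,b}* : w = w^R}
(A) {ab}*

(A) L = {ab}* is regular.

This can be recognized by a finite automaton (DFA/NFA).
Regular expressions like {ab}* define regular languages.

The other choices are not regular:
- {w ∈ {a,b}* : w = w^R}: After pumping, the string is no longer symmetric
- {a^(n²) : n ≥ 0}: After pumping, length is no longer a perfect square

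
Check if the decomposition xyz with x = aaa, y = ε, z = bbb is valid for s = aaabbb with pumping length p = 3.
Violated: |y| > 0

The decomposition x = aaa, y = ε, z = bbb for s = aaabbb with p = 3
violates the constraint: |y| > 0

|y| = 0, but the pumping lemma requires |y| > 0 (y must be non-empty).

Pumping lemma constraints:
1. xyz = s (decomposition is valid)
2. |xy| ≤ p
3. |y| > 0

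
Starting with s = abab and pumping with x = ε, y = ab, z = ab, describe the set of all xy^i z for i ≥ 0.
{xy^i z : i ≥ 0} = {(ab)^(i+1) : i ≥ 0} = {ab, abab, ababab, ...}

With x = ε, y = ab, z = ab: Pumping 'ab' gives strings of alternating a's and b's.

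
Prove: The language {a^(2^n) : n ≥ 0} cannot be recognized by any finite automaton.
Assume for contradiction that L is regular, and let p ≥ 1 be the pumping length given by the pumping lemma.
Choose s = a^(2^p). Then s ∈ L and |s| = 2^p ≥ p.
By the pumping lemma, s = xyz for some x, y, z with |xy| ≤ p, |y| ≥ 1, and xy^i z ∈ L for every i ≥ 0.
Here y = a^k for some k with 1 ≤ k ≤ |xy| ≤ p, and p < 2^p.

Take i = 2: |xy²z| = 2^p + k.
Now 2^p < 2^p + k ≤ 2^p + p < 2^p + 2^p = 2^(p+1).
So |xy²z| lies strictly between the consecutive powers of two 2^p and 2^(p+1), hence is not a power of 2, and xy²z ∉ L.

This contradicts the pumping lemma, which requires xy^i z ∈ L for all i ≥ 0.
Hence L = {a^(2^n) : n ≥ 0} is not regular. ∎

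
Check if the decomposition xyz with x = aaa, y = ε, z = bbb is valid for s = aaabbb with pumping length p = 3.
Violated: |y| > 0

The decomposition x = aaa, y = ε, z = bbb for s = aaabbb with p = 3
violates the constraint: |y| > 0

|y| = 0, but the pumping lemma requires |y| > 0 (y must be non-empty).

Pumping lemma constraints:
1. xyz = s (decomposition is valid)
2. |xy| ≤ p
3. |y| > 0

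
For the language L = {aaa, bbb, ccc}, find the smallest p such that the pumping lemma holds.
p = 4

For a finite language L, the pumping lemma holds vacuously if p > max|s| for s ∈ L.

The longest string in L = {aaa, bbb, ccc} has length 3.
If p = 4, then no string s ∈ L has |s| ≥ p, so the condition is vacuously true.

The minimum pumping length is p = 4.

Why no smaller p works: for any p ≤ 3, the longest string s ∈ L has |s| = 3 ≥ p, so it would
have to be pumpable; but pumping up (i = 2, 3, ...) produces ever longer strings, which cannot all lie in the
finite language L. So the pumping property fails for every p ≤ 3.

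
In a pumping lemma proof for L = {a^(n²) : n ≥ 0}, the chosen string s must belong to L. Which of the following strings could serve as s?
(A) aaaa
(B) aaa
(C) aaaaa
(A) aaaa

The pumping lemma is applied to a string s that lies in L, so first check membership of each option:
- (A) aaaa has length 4 = 2², a perfect square, so it is in L ✓
- (B) aaa has length 3, strictly between 1² = 1 and 2² = 4, so it is not in L ✗
- (C) aaaaa has length 5, strictly between 2² = 4 and 3² = 9, so it is not in L ✗

Only (A) aaaa is in L, so it is the only candidate that could play the role of s.
(In a complete proof one picks s in terms of the pumping length p so that |s| ≥ p is guaranteed; a fixed string like aaaa illustrates the shape of such an s.)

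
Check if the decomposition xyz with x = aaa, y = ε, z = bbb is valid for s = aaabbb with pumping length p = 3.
Violated: |y| > 0

The decomposition x = aaa, y = ε, z = bbb for s = aaabbb with p = 3
violates the constraint: |y| > 0

|y| = 0, but the pumping lemma requires |y| > 0 (y must be non-empty).

Pumping lemma constraints:
1. xyz = s (decomposition is valid)
2. |xy| ≤ p
3. |y| > 0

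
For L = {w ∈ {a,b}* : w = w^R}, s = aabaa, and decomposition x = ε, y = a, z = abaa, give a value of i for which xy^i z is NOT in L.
i = 0

xy⁰z = ε · ε · abaa = abaa; abaa reversed is aaba ≠ abaa, so it is not a palindrome and is not in L.
(Other choices also work, e.g. i = 2, 3; only i = 1 is guaranteed to stay in L since xy¹z = s.)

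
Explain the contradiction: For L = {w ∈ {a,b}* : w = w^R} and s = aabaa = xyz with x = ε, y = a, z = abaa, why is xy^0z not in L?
xy⁰z = abaa ∉ L

Pumping with i = 0 replaces y = a by y⁰ = ε:
- Original: s = xyz = aabaa; aabaa reversed is aabaa, the same string, so it is a palindrome and is in L
- Pumped: xy⁰z = ε · ε · abaa = abaa
- abaa reversed is aaba ≠ abaa, so it is not a palindrome and is not in L

The pumping lemma would require xy⁰z ∈ L, so this decomposition yields a contradiction.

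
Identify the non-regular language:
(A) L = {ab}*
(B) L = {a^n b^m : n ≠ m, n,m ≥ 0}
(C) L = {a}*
(B) {a^n b^m : n ≠ m, n,m ≥ 0}

(B) L = {a^n b^m : n ≠ m, n,m ≥ 0} is NOT regular.

The pumping lemma can be used to prove this:
After pumping a's, we can make n = m

The other languages are regular because they can be recognized by finite automata.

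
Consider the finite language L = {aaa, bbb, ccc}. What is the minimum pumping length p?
p = 4

For a finite language L, the pumping lemma holds vacuously if p > max|s| for s ∈ L.

The longest string in L = {aaa, bbb, ccc} has length 3.
If p = 4, then no string s ∈ L has |s| ≥ p, so the condition is vacuously true.

The minimum pumping length is p = 4.

Why no smaller p works: for any p ≤ 3, the longest string s ∈ L has |s| = 3 ≥ p, so it would
have to be pumpable; but pumping up (i = 2, 3, ...) produces ever longer strings, which cannot all lie in the
finite language L. So the pumping property fails for every p ≤ 3.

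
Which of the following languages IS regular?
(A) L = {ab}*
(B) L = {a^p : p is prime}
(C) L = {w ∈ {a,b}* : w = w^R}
(A) {ab}*

(A) L = {ab}* is regular.

This can be recognized by a finite automaton (DFA/NFA).
Regular expressions like {ab}* define regular languages.

The other choices are not regular:
- {w ∈ {a,b}* : w = w^R}: After pumping, the string is no longer symmetric
- {a^p : p is prime}: After pumping, the length becomes composite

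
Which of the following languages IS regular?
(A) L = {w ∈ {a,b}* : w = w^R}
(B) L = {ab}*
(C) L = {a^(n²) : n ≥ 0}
(B) {ab}*

(B) L = {ab}* is regular.

This can be recognized by a finite automaton (DFA/NFA).
Regular expressions like {ab}* define regular languages.

The other choices are not regular:
- {w ∈ {a,b}* : w = w^R}: After pumping, the string is no longer symmetric
- {a^(n²) : n ≥ 0}: After pumping, length is no longer a perfect square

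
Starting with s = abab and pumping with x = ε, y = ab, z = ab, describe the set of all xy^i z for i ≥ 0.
{xy^i z : i ≥ 0} = {(ab)^(i+1) : i ≥ 0} = {ab, abab, ababab, ...}

With x = ε, y = ab, z = ab: Pumping 'ab' gives strings of alternating a's and b's.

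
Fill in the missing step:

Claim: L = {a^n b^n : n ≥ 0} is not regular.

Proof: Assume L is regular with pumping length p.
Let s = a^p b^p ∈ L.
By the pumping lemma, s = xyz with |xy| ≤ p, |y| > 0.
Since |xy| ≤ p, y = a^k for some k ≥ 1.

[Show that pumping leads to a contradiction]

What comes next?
Consider xy²z = a^(p+k) b^p.

Since k ≥ 1, we have p + k > p.
So xy²z has more a's than b's: (p+k) a's vs p b's.
This means xy²z ∉ L because a^n b^n requires equal counts.

This contradicts the pumping lemma which states xy²z ∈ L.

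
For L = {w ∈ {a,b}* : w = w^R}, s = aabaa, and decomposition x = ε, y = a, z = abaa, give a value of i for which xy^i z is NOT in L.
i = 2

xy²z = ε · aa · abaa = aaabaa; aaabaa reversed is aabaaa ≠ aaabaa, so it is not a palindrome and is not in L.
(Other choices also work, e.g. i = 0, 3; only i = 1 is guaranteed to stay in L since xy¹z = s.)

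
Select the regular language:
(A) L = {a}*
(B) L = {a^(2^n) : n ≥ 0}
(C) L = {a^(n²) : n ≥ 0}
(A) {a}*

(A) L = {a}* is regular.

This can be recognized by a finite automaton (DFA/NFA).
Regular expressions like {a}* define regular languages.

The other choices are not regular:
- {a^(2^n) : n ≥ 0}: After pumping, length is no longer a power of 2
- {a^(n²) : n ≥ 0}: After pumping, length is no longer a perfect square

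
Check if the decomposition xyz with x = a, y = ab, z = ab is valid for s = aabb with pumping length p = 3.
Violated: xyz = s

The decomposition x = a, y = ab, z = ab for s = aabb with p = 3
violates the constraint: xyz = s

xyz = 'a' + 'ab' + 'ab' = 'aabab' ≠ 'aabb' = s. The decomposition doesn't reconstruct s.

Pumping lemma constraints:
1. xyz = s (decomposition is valid)
2. |xy| ≤ p
3. |y| > 0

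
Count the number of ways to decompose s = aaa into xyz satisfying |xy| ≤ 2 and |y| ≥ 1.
3

For s = 'aaa' with pumping length p = 2:

Constraints: |xy| ≤ 2, |y| > 0

Valid decompositions (|xy| ≤ p, |y| ≥ 1):
  • x='', y='a', z='aa'
  • x='a', y='a', z='a'
  • x='', y='aa', z='a'

Total count: 3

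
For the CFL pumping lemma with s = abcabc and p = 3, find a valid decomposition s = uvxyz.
u='ab', v='c', x='a', y='b', z='c'

For s = abcabc with pumping length p = 3:

One valid decomposition:
- u = 'ab'
- v = 'c'
- x = 'a'
- y = 'b'
- z = 'c'

Verification:
- uvxyz = 'ab' + 'c' + 'a' + 'b' + 'c' = abcabc ✓
- |vxy| = |'cab'| = 3 ≤ 3 ✓
- |vy| = |'cb'| = 2 > 0 ✓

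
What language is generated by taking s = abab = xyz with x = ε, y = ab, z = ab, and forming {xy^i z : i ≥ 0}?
{xy^i z : i ≥ 0} = {(ab)^(i+1) : i ≥ 0} = {ab, abab, ababab, ...}

With x = ε, y = ab, z = ab: Pumping 'ab' gives strings of alternating a's and b's.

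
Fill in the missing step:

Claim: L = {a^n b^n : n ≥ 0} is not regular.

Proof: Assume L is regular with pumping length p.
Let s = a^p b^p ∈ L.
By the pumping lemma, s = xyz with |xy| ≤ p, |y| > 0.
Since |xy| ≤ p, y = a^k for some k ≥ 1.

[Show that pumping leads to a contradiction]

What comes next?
Consider xy²z = a^(p+k) b^p.

Since k ≥ 1, we have p + k > p.
So xy²z has more a's than b's: (p+k) a's vs p b's.
This means xy²z ∉ L because a^n b^n requires equal counts.

This contradicts the pumping lemma which states xy²z ∈ L.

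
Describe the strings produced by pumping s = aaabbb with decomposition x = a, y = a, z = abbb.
{xy^i z : i ≥ 0} = {a^(2+i) b^3 : i ≥ 0} = {aabbb, aaabbb, aaaabbb, ...}

With x = a, y = a, z = abbb: Starting with aaabbb and pumping the second 'a', we get strings with 2+i a's followed by 3 b's for i = 0, 1, 2, ...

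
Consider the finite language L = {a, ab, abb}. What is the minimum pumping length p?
p = 4

For a finite language L, the pumping lemma holds vacuously if p > max|s| for s ∈ L.

The longest string in L = {a, ab, abb} has length 3.
If p = 4, then no string s ∈ L has |s| ≥ p, so the condition is vacuously true.

The minimum pumping length is p = 4.

Why no smaller p works: for any p ≤ 3, the longest string s ∈ L has |s| = 3 ≥ p, so it would
have to be pumpable; but pumping up (i = 2, 3, ...) produces ever longer strings, which cannot all lie in the
finite language L. So the pumping property fails for every p ≤ 3.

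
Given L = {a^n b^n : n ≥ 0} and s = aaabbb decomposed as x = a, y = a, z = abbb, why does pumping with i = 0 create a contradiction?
xy⁰z = aabbb ∉ L

Pumping with i = 0 replaces y = a by y⁰ = ε:
- Original: s = xyz = aaabbb; aaabbb = a^3 b^3 has equal counts (3 = 3), so it is in L
- Pumped: xy⁰z = a · ε · abbb = aabbb
- aabbb has 2 a's and 3 b's; 2 ≠ 3, so it is not in L

The pumping lemma would require xy⁰z ∈ L, so this decomposition yields a contradiction.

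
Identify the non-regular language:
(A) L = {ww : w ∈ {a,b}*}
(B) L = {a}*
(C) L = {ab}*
(A) {ww : w ∈ {a,b}*}

(A) L = {ww : w ∈ {a,b}*} is NOT regular.

The pumping lemma can be used to prove this:
After pumping, the two halves no longer match

The other languages are regular because they can be recognized by finite automata.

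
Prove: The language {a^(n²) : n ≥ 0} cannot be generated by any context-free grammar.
Assume for contradiction that L is context-free, and let p ≥ 1 be the pumping length given by the pumping lemma for CFLs.
Choose s = a^(p²). Then s ∈ L and |s| = p² ≥ p.
By the CFL pumping lemma, s = uvxyz for some u, v, x, y, z with |vxy| ≤ p, |vy| ≥ 1, and uv^i xy^i z ∈ L for every i ≥ 0.
All symbols are a's, so only lengths matter: let k = |vy|, with 1 ≤ k ≤ |vxy| ≤ p.

Take i = 2: |uv²xy²z| = p² + k, and p² < p² + k ≤ p² + p < (p + 1)².
So the length lies strictly between consecutive squares and is not a perfect square; uv²xy²z ∉ L.

This contradicts the CFL pumping lemma, which requires uv^i xy^i z ∈ L for all i ≥ 0.
Hence L = {a^(n²) : n ≥ 0} is not context-free. ∎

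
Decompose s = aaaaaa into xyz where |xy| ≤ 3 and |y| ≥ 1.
x = 'aa', y = 'a', z = 'aaa'

For s = aaaaaa and p = 3, one valid decomposition is:
- x = 'aa' (length 2)
- y = 'a' (length 1)
- z = 'aaa' (length 3)

Verification:
- xyz = 'aa' + 'a' + 'aaa' = aaaaaa ✓
- |xy| = 3 ≤ 3 ✓
- |y| = 1 > 0 ✓

All pumping lemma constraints are satisfied.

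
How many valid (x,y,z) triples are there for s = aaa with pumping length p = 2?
3

For s = 'aaa' with pumping length p = 2:

Constraints: |xy| ≤ 2, |y| > 0

Valid decompositions (|xy| ≤ p, |y| ≥ 1):
  • x='', y='a', z='aa'
  • x='a', y='a', z='a'
  • x='', y='aa', z='a'

Total count: 3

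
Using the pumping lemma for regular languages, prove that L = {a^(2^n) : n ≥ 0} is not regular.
Assume for contradiction that L is regular, and let p ≥ 1 be the pumping length given by the pumping lemma.
Choose s = a^(2^p). Then s ∈ L and |s| = 2^p ≥ p.
By the pumping lemma, s = xyz for some x, y, z with |xy| ≤ p, |y| ≥ 1, and xy^i z ∈ L for every i ≥ 0.
Here y = a^k for some k with 1 ≤ k ≤ |xy| ≤ p, and p < 2^p.

Take i = 2: |xy²z| = 2^p + k.
Now 2^p < 2^p + k ≤ 2^p + p < 2^p + 2^p = 2^(p+1).
So |xy²z| lies strictly between the consecutive powers of two 2^p and 2^(p+1), hence is not a power of 2, and xy²z ∉ L.

This contradicts the pumping lemma, which requires xy^i z ∈ L for all i ≥ 0.
Hence L = {a^(2^n) : n ≥ 0} is not regular. ∎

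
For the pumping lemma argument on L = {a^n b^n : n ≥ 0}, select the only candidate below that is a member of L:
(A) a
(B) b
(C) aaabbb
(C) aaabbb

The pumping lemma is applied to a string s that lies in L, so first check membership of each option:
- (A) a has 1 a's and 0 b's; 1 ≠ 0, so it is not in L ✗
- (B) b has 0 a's and 1 b's; 0 ≠ 1, so it is not in L ✗
- (C) aaabbb = a^3 b^3 has equal counts (3 = 3), so it is in L ✓

Only (C) aaabbb is in L, so it is the only candidate that could play the role of s.
(In a complete proof one picks s in terms of the pumping length p so that |s| ≥ p is guaranteed; a fixed string like aaabbb illustrates the shape of such an s.)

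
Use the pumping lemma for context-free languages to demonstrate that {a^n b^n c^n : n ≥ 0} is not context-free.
Assume for contradiction that L is context-free, and let p ≥ 1 be the pumping length given by the pumping lemma for CFLs.
Choose s = a^p b^p c^p. Then s ∈ L and |s| = 3p ≥ p.
By the CFL pumping lemma, s = uvxyz for some u, v, x, y, z with |vxy| ≤ p, |vy| ≥ 1, and uv^i xy^i z ∈ L for every i ≥ 0.

Because |vxy| ≤ p, the window vxy cannot contain both an a and a c: any substring of s containing both must include the entire block b^p plus at least one a and one c, so it has length ≥ p + 2 > p.
Hence at least one of the letters a, c does not occur in vy at all.

Take i = 0: the string uxz is obtained from s by deleting |vy| ≥ 1 symbols, so |uxz| = 3p − |vy| < 3p.
But the letter (a or c) that does not occur in vy still occurs exactly p times in uxz. Every string of L with exactly p copies of some letter is a^p b^p c^p, of length 3p. Since |uxz| < 3p, uxz ∉ L.

This contradicts the CFL pumping lemma, which requires uv^i xy^i z ∈ L for all i ≥ 0.
Hence L = {a^n b^n c^n : n ≥ 0} is not context-free. ∎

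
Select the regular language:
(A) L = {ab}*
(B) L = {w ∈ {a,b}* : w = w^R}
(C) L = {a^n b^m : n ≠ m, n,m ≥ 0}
(A) {ab}*

(A) L = {ab}* is regular.

This can be recognized by a finite automaton (DFA/NFA).
Regular expressions like {ab}* define regular languages.

The other choices are not regular:
- {w ∈ {a,b}* : w = w^R}: After pumping, the string is no longer symmetric
- {a^n b^m : n ≠ m, n,m ≥ 0}: After pumping a's, we can make n = m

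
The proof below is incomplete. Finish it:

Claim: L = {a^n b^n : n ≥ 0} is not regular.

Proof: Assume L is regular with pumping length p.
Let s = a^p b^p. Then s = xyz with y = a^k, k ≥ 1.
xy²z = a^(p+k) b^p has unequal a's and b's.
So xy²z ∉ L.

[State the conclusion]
This contradicts the pumping lemma for regular languages,
which guarantees xy^i z ∈ L for all i ≥ 0.

Since our assumption that L is regular leads to a contradiction,
we conclude that L = {a^n b^n : n ≥ 0} is NOT regular. ∎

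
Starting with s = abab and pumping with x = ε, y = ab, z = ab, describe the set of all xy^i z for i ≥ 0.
{xy^i z : i ≥ 0} = {(ab)^(i+1) : i ≥ 0} = {ab, abab, ababab, ...}

With x = ε, y = ab, z = ab: Pumping 'ab' gives strings of alternating a's and b's.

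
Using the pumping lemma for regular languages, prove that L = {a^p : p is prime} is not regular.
Assume for contradiction that L is regular, and let p ≥ 1 be the pumping length given by the pumping lemma.
Choose a prime q with q ≥ p (one exists because there are infinitely many primes) and let s = a^q. Then s ∈ L and |s| = q ≥ p.
By the pumping lemma, s = xyz for some x, y, z with |xy| ≤ p, |y| ≥ 1, and xy^i z ∈ L for every i ≥ 0.
Here y = a^k for some k with 1 ≤ k ≤ p, and xy^i z = a^(q + (i − 1)k) for every i ≥ 0.

Take i = q + 1: |xy^(q+1) z| = q + qk = q(k + 1).
Both factors satisfy q ≥ 2 and k + 1 ≥ 2, so q(k + 1) is composite, and xy^(q+1) z ∉ L.

This contradicts the pumping lemma, which requires xy^i z ∈ L for all i ≥ 0.
Hence L = {a^p : p is prime} is not regular. ∎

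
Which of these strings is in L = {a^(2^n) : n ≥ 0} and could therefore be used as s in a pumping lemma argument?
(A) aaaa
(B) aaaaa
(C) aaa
(A) aaaa

The pumping lemma is applied to a string s that lies in L, so first check membership of each option:
- (A) aaaa has length 4 = 2^2, so it is in L ✓
- (B) aaaaa has length 5, strictly between 2^2 = 4 and 2^3 = 8, so it is not in L ✗
- (C) aaa has length 3, strictly between 2^1 = 2 and 2^2 = 4, so it is not in L ✗

Only (A) aaaa is in L, so it is the only candidate that could play the role of s.
(In a complete proof one picks s in terms of the pumping length p so that |s| ≥ p is guaranteed; a fixed string like aaaa illustrates the shape of such an s.)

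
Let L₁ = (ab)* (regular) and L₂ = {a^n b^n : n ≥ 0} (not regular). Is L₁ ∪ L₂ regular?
No — L₁ ∪ L₂ is not regular.

Let U = (ab)* ∪ {a^n b^n}. If U were regular, then U ∩ aa*bb* would be regular (closure under intersection with a regular language). But (ab)* ∩ aa*bb* = {ab} and {a^n b^n} ∩ aa*bb* = {a^n b^n : n ≥ 1}, so U ∩ aa*bb* = {a^n b^n : n ≥ 1}, which is not regular. Hence U is not regular.

Note that the bare facts "L₁ regular, L₂ non-regular" do not settle the question by themselves: the closure of regular languages under ∪, ∩, complement and difference applies only when BOTH operands are regular. With a non-regular operand the result can come out regular or non-regular depending on the specific languages, so one has to work out L₁ ∪ L₂ for this particular pair, as above.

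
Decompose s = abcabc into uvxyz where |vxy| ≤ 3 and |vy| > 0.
u='ab', v='c', x='a', y='b', z='c'

For s = abcabc with pumping length p = 3:

One valid decomposition:
- u = 'ab'
- v = 'c'
- x = 'a'
- y = 'b'
- z = 'c'

Verification:
- uvxyz = 'ab' + 'c' + 'a' + 'b' + 'c' = abcabc ✓
- |vxy| = |'cab'| = 3 ≤ 3 ✓
- |vy| = |'cb'| = 2 > 0 ✓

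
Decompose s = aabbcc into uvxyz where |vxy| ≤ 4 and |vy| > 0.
u='a', v='a', x='bb', y='c', z='c'

For s = aabbcc with pumping length p = 4:

One valid decomposition:
- u = 'a'
- v = 'a'
- x = 'bb'
- y = 'c'
- z = 'c'

Verification:
- uvxyz = 'a' + 'a' + 'bb' + 'c' + 'c' = aabbcc ✓
- |vxy| = |'abbc'| = 4 ≤ 4 ✓
- |vy| = |'ac'| = 2 > 0 ✓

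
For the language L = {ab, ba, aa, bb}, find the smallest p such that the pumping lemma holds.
p = 3

For a finite language L, the pumping lemma holds vacuously if p > max|s| for s ∈ L.

The longest string in L = {ab, ba, aa, bb} has length 2.
If p = 3, then no string s ∈ L has |s| ≥ p, so the condition is vacuously true.

The minimum pumping length is p = 3.

Why no smaller p works: for any p ≤ 2, the longest string s ∈ L has |s| = 2 ≥ p, so it would
have to be pumpable; but pumping up (i = 2, 3, ...) produces ever longer strings, which cannot all lie in the
finite language L. So the pumping property fails for every p ≤ 2.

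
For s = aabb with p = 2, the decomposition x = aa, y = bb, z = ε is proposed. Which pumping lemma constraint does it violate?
Violated: |xy| ≤ p

The decomposition x = aa, y = bb, z = ε for s = aabb with p = 2
violates the constraint: |xy| ≤ p

|xy| = |aabb| = 4 > 2 = p. The decomposition puts too many characters in xy.

Pumping lemma constraints:
1. xyz = s (decomposition is valid)
2. |xy| ≤ p
3. |y| > 0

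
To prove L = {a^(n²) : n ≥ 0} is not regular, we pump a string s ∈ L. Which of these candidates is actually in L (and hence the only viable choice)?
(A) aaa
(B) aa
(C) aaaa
(C) aaaa

The pumping lemma is applied to a string s that lies in L, so first check membership of each option:
- (A) aaa has length 3, strictly between 1² = 1 and 2² = 4, so it is not in L ✗
- (B) aa has length 2, strictly between 1² = 1 and 2² = 4, so it is not in L ✗
- (C) aaaa has length 4 = 2², a perfect square, so it is in L ✓

Only (C) aaaa is in L, so it is the only candidate that could play the role of s.
(In a complete proof one picks s in terms of the pumping length p so that |s| ≥ p is guaranteed; a fixed string like aaaa illustrates the shape of such an s.)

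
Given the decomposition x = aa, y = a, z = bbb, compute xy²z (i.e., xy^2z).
aaaabbb

Given x = 'aa', y = 'a', z = 'bbb' and i = 2:

xy^2z = x + y·y·...·y (2 times) + z
       = 'aa' + 'a'^2 + 'bbb'
       = 'aa' + 'aa' + 'bbb'
       = 'aaaabbb'

The pumped string is 'aaaabbb' with length 7.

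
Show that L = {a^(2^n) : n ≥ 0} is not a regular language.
Assume for contradiction that L is regular, and let p ≥ 1 be the pumping length given by the pumping lemma.
Choose s = a^(2^p). Then s ∈ L and |s| = 2^p ≥ p.
By the pumping lemma, s = xyz for some x, y, z with |xy| ≤ p, |y| ≥ 1, and xy^i z ∈ L for every i ≥ 0.
Here y = a^k for some k with 1 ≤ k ≤ |xy| ≤ p, and p < 2^p.

Take i = 2: |xy²z| = 2^p + k.
Now 2^p < 2^p + k ≤ 2^p + p < 2^p + 2^p = 2^(p+1).
So |xy²z| lies strictly between the consecutive powers of two 2^p and 2^(p+1), hence is not a power of 2, and xy²z ∉ L.

This contradicts the pumping lemma, which requires xy^i z ∈ L for all i ≥ 0.
Hence L = {a^(2^n) : n ≥ 0} is not regular. ∎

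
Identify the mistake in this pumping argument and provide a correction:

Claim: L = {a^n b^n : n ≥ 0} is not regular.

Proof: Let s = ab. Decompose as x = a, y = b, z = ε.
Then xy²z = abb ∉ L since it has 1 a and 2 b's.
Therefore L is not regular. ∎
Error: The string s = ab might be shorter than the pumping length p.

Correction: Choose s = a^p b^p to ensure |s| ≥ p. Also, the decomposition is wrong: with |xy| ≤ p, y cannot include b's when s starts with p a's.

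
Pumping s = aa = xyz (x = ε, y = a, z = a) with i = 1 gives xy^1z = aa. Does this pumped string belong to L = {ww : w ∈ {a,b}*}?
Yes

xy¹z = ε · a · a = aa.
aa splits into halves a · a, which are equal, so it is in L (w = a).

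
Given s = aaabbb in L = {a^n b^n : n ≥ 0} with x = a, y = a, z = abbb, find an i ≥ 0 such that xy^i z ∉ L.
i = 3

xy³z = a · aaa · abbb = aaaaabbb; aaaaabbb has 5 a's and 3 b's; 5 ≠ 3, so it is not in L.
(Other choices also work, e.g. i = 0, 2; only i = 1 is guaranteed to stay in L since xy¹z = s.)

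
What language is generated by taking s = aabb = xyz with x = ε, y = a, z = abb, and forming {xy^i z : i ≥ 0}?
{xy^i z : i ≥ 0} = {a^(i+1) b^2 : i ≥ 0} = {abb, aabb, aaabb, ...}

With x = ε, y = a, z = abb: Starting with aabb and pumping the first 'a' (z = abb keeps the second 'a'), we get strings with i+1 a's followed by 2 b's for i = 0, 1, 2, ...; note bb is not produced because z always contributes one a.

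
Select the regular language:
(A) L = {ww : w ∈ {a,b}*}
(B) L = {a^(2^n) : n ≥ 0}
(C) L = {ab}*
(C) {ab}*

(C) L = {ab}* is regular.

This can be recognized by a finite automaton (DFA/NFA).
Regular expressions like {ab}* define regular languages.

The other choices are not regular:
- {a^(2^n) : n ≥ 0}: After pumping, length is no longer a power of 2
- {ww : w ∈ {a,b}*}: After pumping, the two halves no longer match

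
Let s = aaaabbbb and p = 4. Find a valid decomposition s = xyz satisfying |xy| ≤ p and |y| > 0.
x = 'aa', y = 'a', z = 'abbbb'

For s = aaaabbbb and p = 4, one valid decomposition is:
- x = 'aa' (length 2)
- y = 'a' (length 1)
- z = 'abbbb' (length 5)

Verification:
- xyz = 'aa' + 'a' + 'abbbb' = aaaabbbb ✓
- |xy| = 3 ≤ 4 ✓
- |y| = 1 > 0 ✓

All pumping lemma constraints are satisfied.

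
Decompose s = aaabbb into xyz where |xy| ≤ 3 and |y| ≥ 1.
x = '', y = 'a', z = 'aabbb'

For s = aaabbb and p = 3, one valid decomposition is:
- x = '' (length 0)
- y = 'a' (length 1)
- z = 'aabbb' (length 5)

Verification:
- xyz = '' + 'a' + 'aabbb' = aaabbb ✓
- |xy| = 1 ≤ 3 ✓
- |y| = 1 > 0 ✓

All pumping lemma constraints are satisfied.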